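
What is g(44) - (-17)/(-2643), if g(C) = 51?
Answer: 134776/2643 ≈ 50.994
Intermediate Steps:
g(44) - (-17)/(-2643) = 51 - (-17)/(-2643) = 51 - (-17)*(-1)/2643 = 51 - 1*17/2643 = 51 - 17/2643 = 134776/2643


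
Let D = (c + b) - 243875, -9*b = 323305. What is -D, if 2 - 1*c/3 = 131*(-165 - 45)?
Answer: 1775356/9 ≈ 1.9726e+5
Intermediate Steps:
b = -323305/9 (b = -⅑*323305 = -323305/9 ≈ -35923.)
c = 82536 (c = 6 - 393*(-165 - 45) = 6 - 393*(-210) = 6 - 3*(-27510) = 6 + 82530 = 82536)
D = -1775356/9 (D = (82536 - 323305/9) - 243875 = 419519/9 - 243875 = -1775356/9 ≈ -1.9726e+5)
-D = -1*(-1775356/9) = 1775356/9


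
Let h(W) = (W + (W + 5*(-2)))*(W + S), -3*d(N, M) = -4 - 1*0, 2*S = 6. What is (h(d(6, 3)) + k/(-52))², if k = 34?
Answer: 57592921/54756 ≈ 1051.8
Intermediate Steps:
S = 3 (S = (½)*6 = 3)
d(N, M) = 4/3 (d(N, M) = -(-4 - 1*0)/3 = -(-4 + 0)/3 = -⅓*(-4) = 4/3)
h(W) = (-10 + 2*W)*(3 + W) (h(W) = (W + (W + 5*(-2)))*(W + 3) = (W + (W - 10))*(3 + W) = (W + (-10 + W))*(3 + W) = (-10 + 2*W)*(3 + W))
(h(d(6, 3)) + k/(-52))² = ((-30 - 4*4/3 + 2*(4/3)²) + 34/(-52))² = ((-30 - 16/3 + 2*(16/9)) + 34*(-1/52))² = ((-30 - 16/3 + 32/9) - 17/26)² = (-286/9 - 17/26)² = (-7589/234)² = 57592921/54756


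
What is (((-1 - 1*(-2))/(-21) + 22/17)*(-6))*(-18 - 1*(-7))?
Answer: 9790/119 ≈ 82.269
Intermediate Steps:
(((-1 - 1*(-2))/(-21) + 22/17)*(-6))*(-18 - 1*(-7)) = (((-1 + 2)*(-1/21) + 22*(1/17))*(-6))*(-18 + 7) = ((1*(-1/21) + 22/17)*(-6))*(-11) = ((-1/21 + 22/17)*(-6))*(-11) = ((445/357)*(-6))*(-11) = -890/119*(-11) = 9790/119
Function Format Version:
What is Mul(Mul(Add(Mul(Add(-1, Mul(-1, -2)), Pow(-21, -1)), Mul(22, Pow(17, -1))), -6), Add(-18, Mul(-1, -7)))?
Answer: Rational(9790, 119) ≈ 82.269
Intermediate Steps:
Mul(Mul(Add(Mul(Add(-1, Mul(-1, -2)), Pow(-21, -1)), Mul(22, Pow(17, -1))), -6), Add(-18, Mul(-1, -7))) = Mul(Mul(Add(Mul(Add(-1, 2), Rational(-1, 21)), Mul(22, Rational(1, 17))), -6), Add(-18, 7)) = Mul(Mul(Add(Mul(1, Rational(-1, 21)), Rational(22, 17)), -6), -11) = Mul(Mul(Add(Rational(-1, 21), Rational(22, 17)), -6), -11) = Mul(Mul(Rational(445, 357), -6), -11) = Mul(Rational(-890, 119), -11) = Rational(9790, 119)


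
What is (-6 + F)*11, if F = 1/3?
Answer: -187/3 ≈ -62.333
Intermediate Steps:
F = ⅓ ≈ 0.33333
(-6 + F)*11 = (-6 + ⅓)*11 = -17/3*11 = -187/3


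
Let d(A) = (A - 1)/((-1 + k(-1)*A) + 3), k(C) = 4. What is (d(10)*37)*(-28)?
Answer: -222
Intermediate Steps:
d(A) = (-1 + A)/(2 + 4*A) (d(A) = (A - 1)/((-1 + 4*A) + 3) = (-1 + A)/(2 + 4*A))
(d(10)*37)*(-28) = (((-1 + 10)/(2*(1 + 2*10)))*37)*(-28) = (((1/2)*9/(1 + 20))*37)*(-28) = (((1/2)*9/21)*37)*(-28) = (((1/2)*(1/21)*9)*37)*(-28) = ((3/14)*37)*(-28) = (111/14)*(-28) = -222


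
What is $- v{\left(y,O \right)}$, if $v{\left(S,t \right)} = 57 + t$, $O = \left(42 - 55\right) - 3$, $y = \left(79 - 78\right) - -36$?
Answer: $-41$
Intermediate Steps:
$y = 37$ ($y = 1 + 36 = 37$)
$O = -16$ ($O = -13 - 3 = -16$)
$- v{\left(y,O \right)} = - (57 - 16) = \left(-1\right) 41 = -41$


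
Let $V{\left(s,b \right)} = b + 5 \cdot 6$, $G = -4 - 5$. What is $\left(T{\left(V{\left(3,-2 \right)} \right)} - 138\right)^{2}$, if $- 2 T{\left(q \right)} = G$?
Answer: $\frac{71289}{4} \approx 17822.0$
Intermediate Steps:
$G = -9$
$V{\left(s,b \right)} = 30 + b$ ($V{\left(s,b \right)} = b + 30 = 30 + b$)
$T{\left(q \right)} = \frac{9}{2}$ ($T{\left(q \right)} = \left(- \frac{1}{2}\right) \left(-9\right) = \frac{9}{2}$)
$\left(T{\left(V{\left(3,-2 \right)} \right)} - 138\right)^{2} = \left(\frac{9}{2} - 138\right)^{2} = \left(- \frac{267}{2}\right)^{2} = \frac{71289}{4}$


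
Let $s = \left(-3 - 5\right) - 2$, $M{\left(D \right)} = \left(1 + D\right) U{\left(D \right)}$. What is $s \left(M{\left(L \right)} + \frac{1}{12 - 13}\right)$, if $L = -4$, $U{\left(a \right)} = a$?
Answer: $-110$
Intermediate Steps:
$M{\left(D \right)} = D \left(1 + D\right)$ ($M{\left(D \right)} = \left(1 + D\right) D = D \left(1 + D\right)$)
$s = -10$ ($s = \left(-3 - 5\right) - 2 = -8 - 2 = -10$)
$s \left(M{\left(L \right)} + \frac{1}{12 - 13}\right) = - 10 \left(- 4 \left(1 - 4\right) + \frac{1}{12 - 13}\right) = - 10 \left(\left(-4\right) \left(-3\right) + \frac{1}{-1}\right) = - 10 \left(12 - 1\right) = \left(-10\right) 11 = -110$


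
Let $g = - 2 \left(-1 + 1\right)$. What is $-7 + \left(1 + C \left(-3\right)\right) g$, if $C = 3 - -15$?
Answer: $-7$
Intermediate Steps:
$C = 18$ ($C = 3 + 15 = 18$)
$g = 0$ ($g = \left(-2\right) 0 = 0$)
$-7 + \left(1 + C \left(-3\right)\right) g = -7 + \left(1 + 18 \left(-3\right)\right) 0 = -7 + \left(1 - 54\right) 0 = -7 - 0 = -7 + 0 = -7$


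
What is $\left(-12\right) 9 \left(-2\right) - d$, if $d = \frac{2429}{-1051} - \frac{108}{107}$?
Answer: $\frac{24664123}{112457} \approx 219.32$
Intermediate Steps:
$d = - \frac{373411}{112457}$ ($d = 2429 \left(- \frac{1}{1051}\right) - \frac{108}{107} = - \frac{2429}{1051} - \frac{108}{107} = - \frac{373411}{112457} \approx -3.3205$)
$\left(-12\right) 9 \left(-2\right) - d = \left(-12\right) 9 \left(-2\right) - - \frac{373411}{112457} = \left(-108\right) \left(-2\right) + \frac{373411}{112457} = 216 + \frac{373411}{112457} = \frac{24664123}{112457}$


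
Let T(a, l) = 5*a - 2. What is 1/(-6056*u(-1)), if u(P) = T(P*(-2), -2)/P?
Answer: 1/48448 ≈ 2.0641e-5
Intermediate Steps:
T(a, l) = -2 + 5*a
u(P) = (-2 - 10*P)/P (u(P) = (-2 + 5*(P*(-2)))/P = (-2 + 5*(-2*P))/P = (-2 - 10*P)/P)
1/(-6056*u(-1)) = 1/(-6056*(-10 - 2/(-1))) = 1/(-6056*(-10 - 2*(-1))) = 1/(-6056*(-10 + 2)) = 1/(-6056*(-8)) = 1/48448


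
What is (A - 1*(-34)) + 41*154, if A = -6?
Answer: 6342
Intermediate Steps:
(A - 1*(-34)) + 41*154 = (-6 - 1*(-34)) + 41*154 = (-6 + 34) + 6314 = 28 + 6314 = 6342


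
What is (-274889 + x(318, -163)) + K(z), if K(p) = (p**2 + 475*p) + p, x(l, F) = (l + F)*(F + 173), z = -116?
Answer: -315099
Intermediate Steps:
x(l, F) = (173 + F)*(F + l) (x(l, F) = (F + l)*(173 + F) = (173 + F)*(F + l))
K(p) = p**2 + 476*p
(-274889 + x(318, -163)) + K(z) = (-274889 + ((-163)**2 + 173*(-163) + 173*318 - 163*318)) - 116*(476 - 116) = (-274889 + (26569 - 28199 + 55014 - 51834)) - 116*360 = (-274889 + 1550) - 41760 = -273339 - 41760 = -315099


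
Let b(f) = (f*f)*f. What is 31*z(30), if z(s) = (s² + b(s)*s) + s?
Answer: 25138830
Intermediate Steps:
b(f) = f³ (b(f) = f²*f = f³)
z(s) = s + s² + s⁴ (z(s) = (s² + s³*s) + s = (s² + s⁴) + s = s + s² + s⁴)
31*z(30) = 31*(30*(1 + 30 + 30³)) = 31*(30*(1 + 30 + 27000)) = 31*(30*27031) = 31*810930 = 25138830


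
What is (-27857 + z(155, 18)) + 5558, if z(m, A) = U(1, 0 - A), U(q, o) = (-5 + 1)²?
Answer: -22283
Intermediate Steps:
U(q, o) = 16 (U(q, o) = (-4)² = 16)
z(m, A) = 16
(-27857 + z(155, 18)) + 5558 = (-27857 + 16) + 5558 = -27841 + 5558 = -22283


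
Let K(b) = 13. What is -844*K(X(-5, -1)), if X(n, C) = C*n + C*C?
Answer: -10972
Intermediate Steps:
X(n, C) = C**2 + C*n (X(n, C) = C*n + C**2 = C**2 + C*n)
-844*K(X(-5, -1)) = -844*13 = -10972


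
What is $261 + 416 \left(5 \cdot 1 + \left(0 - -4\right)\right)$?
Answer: $4005$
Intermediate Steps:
$261 + 416 \left(5 \cdot 1 + \left(0 - -4\right)\right) = 261 + 416 \left(5 + \left(0 + 4\right)\right) = 261 + 416 \left(5 + 4\right) = 261 + 416 \cdot 9 = 261 + 3744 = 4005$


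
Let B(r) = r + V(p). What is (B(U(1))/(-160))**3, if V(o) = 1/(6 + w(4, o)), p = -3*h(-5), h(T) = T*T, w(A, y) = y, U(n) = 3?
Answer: -1092727/168196608000 ≈ -6.4967e-6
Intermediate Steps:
h(T) = T**2
p = -75 (p = -3*(-5)**2 = -3*25 = -75)
V(o) = 1/(6 + o)
B(r) = -1/69 + r (B(r) = r + 1/(6 - 75) = r + 1/(-69) = r - 1/69 = -1/69 + r)
(B(U(1))/(-160))**3 = ((-1/69 + 3)/(-160))**3 = ((206/69)*(-1/160))**3 = (-103/5520)**3 = -1092727/168196608000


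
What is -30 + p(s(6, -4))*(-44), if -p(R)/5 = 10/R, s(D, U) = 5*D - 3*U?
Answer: 470/21 ≈ 22.381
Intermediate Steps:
s(D, U) = -3*U + 5*D
p(R) = -50/R
-30 + p(s(6, -4))*(-44) = -30 - 50/(-3*(-4) + 5*6)*(-44) = -30 - 50/(12 + 30)*(-44) = -30 - 50/42*(-44) = -30 - 50*1/42*(-44) = -30 - 25/21*(-44) = -30 + 1100/21 = 470/21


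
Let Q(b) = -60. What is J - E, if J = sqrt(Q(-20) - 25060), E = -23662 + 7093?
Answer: 16569 + 4*I*sqrt(1570) ≈ 16569.0 + 158.49*I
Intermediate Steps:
E = -16569
J = 4*I*sqrt(1570) (J = sqrt(-60 - 25060) = sqrt(-25120) = 4*I*sqrt(1570) ≈ 158.49*I)
J - E = 4*I*sqrt(1570) - 1*(-16569) = 4*I*sqrt(1570) + 16569 = 16569 + 4*I*sqrt(1570)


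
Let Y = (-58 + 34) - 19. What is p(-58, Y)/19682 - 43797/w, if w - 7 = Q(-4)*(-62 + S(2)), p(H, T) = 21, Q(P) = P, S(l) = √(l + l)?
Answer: -66308259/373958 ≈ -177.31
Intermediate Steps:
S(l) = √2*√l (S(l) = √(2*l) = √2*√l)
Y = -43 (Y = -24 - 19 = -43)
w = 247 (w = 7 - 4*(-62 + √2*√2) = 7 - 4*(-62 + 2) = 7 - 4*(-60) = 7 + 240 = 247)
p(-58, Y)/19682 - 43797/w = 21/19682 - 43797/247 = 21*(1/19682) - 43797*1/247 = 21/19682 - 3369/19 = -66308259/373958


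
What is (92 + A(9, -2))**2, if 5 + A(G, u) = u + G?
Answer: 8836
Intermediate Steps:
A(G, u) = -5 + G + u (A(G, u) = -5 + (u + G) = -5 + (G + u) = -5 + G + u)
(92 + A(9, -2))**2 = (92 + (-5 + 9 - 2))**2 = (92 + 2)**2 = 94**2 = 8836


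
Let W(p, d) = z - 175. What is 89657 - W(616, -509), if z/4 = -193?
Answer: 90604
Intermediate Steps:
z = -772 (z = 4*(-193) = -772)
W(p, d) = -947 (W(p, d) = -772 - 175 = -947)
89657 - W(616, -509) = 89657 - 1*(-947) = 89657 + 947 = 90604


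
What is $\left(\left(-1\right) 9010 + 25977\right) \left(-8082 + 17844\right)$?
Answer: $165631854$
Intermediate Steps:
$\left(\left(-1\right) 9010 + 25977\right) \left(-8082 + 17844\right) = \left(-9010 + 25977\right) 9762 = 16967 \cdot 9762 = 165631854$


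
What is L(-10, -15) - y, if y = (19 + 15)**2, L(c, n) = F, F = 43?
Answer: -1113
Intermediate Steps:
L(c, n) = 43
y = 1156 (y = 34**2 = 1156)
L(-10, -15) - y = 43 - 1*1156 = 43 - 1156 = -1113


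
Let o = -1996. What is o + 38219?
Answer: 36223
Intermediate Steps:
o + 38219 = -1996 + 38219 = 36223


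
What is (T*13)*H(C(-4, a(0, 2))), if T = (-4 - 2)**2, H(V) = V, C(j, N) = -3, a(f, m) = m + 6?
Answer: -1404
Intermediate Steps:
a(f, m) = 6 + m
T = 36 (T = (-6)**2 = 36)
(T*13)*H(C(-4, a(0, 2))) = (36*13)*(-3) = 468*(-3) = -1404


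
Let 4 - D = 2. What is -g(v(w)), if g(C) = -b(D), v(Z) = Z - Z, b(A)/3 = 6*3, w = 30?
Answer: 54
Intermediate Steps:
D = 2 (D = 4 - 1*2 = 4 - 2 = 2)
b(A) = 54 (b(A) = 3*(6*3) = 3*18 = 54)
v(Z) = 0
g(C) = -54 (g(C) = -1*54 = -54)
-g(v(w)) = -1*(-54) = 54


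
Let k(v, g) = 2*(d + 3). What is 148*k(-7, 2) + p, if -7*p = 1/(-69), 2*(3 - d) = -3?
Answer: 1072261/483 ≈ 2220.0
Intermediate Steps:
d = 9/2 (d = 3 - 1/2*(-3) = 3 + 3/2 = 9/2 ≈ 4.5000)
k(v, g) = 15 (k(v, g) = 2*(9/2 + 3) = 2*(15/2) = 15)
p = 1/483 (p = -1/7/(-69) = -1/7*(-1/69) = 1/483 ≈ 0.0020704)
148*k(-7, 2) + p = 148*15 + 1/483 = 2220 + 1/483 = 1072261/483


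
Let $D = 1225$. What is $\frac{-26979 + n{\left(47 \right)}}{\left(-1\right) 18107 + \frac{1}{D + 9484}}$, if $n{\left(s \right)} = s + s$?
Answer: $\frac{287911465}{193907862} \approx 1.4848$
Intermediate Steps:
$n{\left(s \right)} = 2 s$
$\frac{-26979 + n{\left(47 \right)}}{\left(-1\right) 18107 + \frac{1}{D + 9484}} = \frac{-26979 + 2 \cdot 47}{\left(-1\right) 18107 + \frac{1}{1225 + 9484}} = \frac{-26979 + 94}{-18107 + \frac{1}{10709}} = - \frac{26885}{-18107 + \frac{1}{10709}} = - \frac{26885}{- \frac{193907862}{10709}} = \left(-26885\right) \left(- \frac{10709}{193907862}\right) = \frac{287911465}{193907862}$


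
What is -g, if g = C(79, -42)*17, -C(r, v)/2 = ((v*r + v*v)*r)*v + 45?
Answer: 175311378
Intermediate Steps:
C(r, v) = -90 - 2*r*v*(v² + r*v) (C(r, v) = -2*(((v*r + v*v)*r)*v + 45) = -2*(((r*v + v²)*r)*v + 45) = -2*(((v² + r*v)*r)*v + 45) = -2*((r*(v² + r*v))*v + 45) = -2*(r*v*(v² + r*v) + 45) = -2*(45 + r*v*(v² + r*v)) = -90 - 2*r*v*(v² + r*v))
g = -175311378 (g = (-90 - 2*79*(-42)³ - 2*79²*(-42)²)*17 = (-90 - 2*79*(-74088) - 2*6241*1764)*17 = (-90 + 11705904 - 22018248)*17 = -10312434*17 = -175311378)
-g = -1*(-175311378) = 175311378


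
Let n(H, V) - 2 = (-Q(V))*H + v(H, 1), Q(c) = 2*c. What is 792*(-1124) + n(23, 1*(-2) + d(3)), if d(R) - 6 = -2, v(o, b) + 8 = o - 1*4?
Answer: -890287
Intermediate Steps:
v(o, b) = -12 + o (v(o, b) = -8 + (o - 1*4) = -8 + (o - 4) = -8 + (-4 + o) = -12 + o)
d(R) = 4 (d(R) = 6 - 2 = 4)
n(H, V) = -10 + H - 2*H*V (n(H, V) = 2 + ((-2*V)*H + (-12 + H)) = 2 + (-2*H*V + (-12 + H)) = 2 + (-12 + H - 2*H*V) = -10 + H - 2*H*V)
792*(-1124) + n(23, 1*(-2) + d(3)) = 792*(-1124) + (-10 + 23 - 2*23*(1*(-2) + 4)) = -890208 + (-10 + 23 - 2*23*(-2 + 4)) = -890208 + (-10 + 23 - 2*23*2) = -890208 + (-10 + 23 - 92) = -890208 - 79 = -890287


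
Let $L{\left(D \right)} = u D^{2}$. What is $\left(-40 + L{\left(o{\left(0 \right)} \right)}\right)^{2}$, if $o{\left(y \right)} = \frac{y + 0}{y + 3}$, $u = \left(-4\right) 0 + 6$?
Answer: $1600$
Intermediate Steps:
$u = 6$ ($u = 0 + 6 = 6$)
$o{\left(y \right)} = \frac{y}{3 + y}$
$L{\left(D \right)} = 6 D^{2}$
$\left(-40 + L{\left(o{\left(0 \right)} \right)}\right)^{2} = \left(-40 + 6 \left(\frac{0}{3 + 0}\right)^{2}\right)^{2} = \left(-40 + 6 \left(\frac{0}{3}\right)^{2}\right)^{2} = \left(-40 + 6 \left(0 \cdot \frac{1}{3}\right)^{2}\right)^{2} = \left(-40 + 6 \cdot 0^{2}\right)^{2} = \left(-40 + 6 \cdot 0\right)^{2} = \left(-40 + 0\right)^{2} = \left(-40\right)^{2} = 1600$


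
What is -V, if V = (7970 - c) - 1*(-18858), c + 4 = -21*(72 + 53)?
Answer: -29457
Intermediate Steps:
c = -2629 (c = -4 - 21*(72 + 53) = -4 - 21*125 = -4 - 2625 = -2629)
V = 29457 (V = (7970 - 1*(-2629)) - 1*(-18858) = (7970 + 2629) + 18858 = 10599 + 18858 = 29457)
-V = -1*29457 = -29457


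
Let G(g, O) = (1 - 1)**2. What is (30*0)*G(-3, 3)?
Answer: 0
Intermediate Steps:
G(g, O) = 0 (G(g, O) = 0**2 = 0)
(30*0)*G(-3, 3) = (30*0)*0 = 0*0 = 0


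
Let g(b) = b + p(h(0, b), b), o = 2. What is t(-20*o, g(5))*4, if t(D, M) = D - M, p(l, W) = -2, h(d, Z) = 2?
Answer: -172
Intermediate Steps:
g(b) = -2 + b (g(b) = b - 2 = -2 + b)
t(-20*o, g(5))*4 = (-20*2 - (-2 + 5))*4 = (-40 - 1*3)*4 = (-40 - 3)*4 = -43*4 = -172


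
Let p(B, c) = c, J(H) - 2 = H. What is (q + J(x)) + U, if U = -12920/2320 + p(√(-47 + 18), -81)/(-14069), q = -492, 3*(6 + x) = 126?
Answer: -375004497/816002 ≈ -459.56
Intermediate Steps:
x = 36 (x = -6 + (⅓)*126 = -6 + 42 = 36)
J(H) = 2 + H
U = -4539589/816002 (U = -12920/2320 - 81/(-14069) = -12920*1/2320 - 81*(-1/14069) = -323/58 + 81/14069 = -4539589/816002 ≈ -5.5632)
(q + J(x)) + U = (-492 + (2 + 36)) - 4539589/816002 = (-492 + 38) - 4539589/816002 = -454 - 4539589/816002 = -375004497/816002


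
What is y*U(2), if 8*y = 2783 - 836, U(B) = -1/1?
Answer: -1947/8 ≈ -243.38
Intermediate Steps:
U(B) = -1 (U(B) = -1*1 = -1)
y = 1947/8 (y = (2783 - 836)/8 = (⅛)*1947 = 1947/8 ≈ 243.38)
y*U(2) = (1947/8)*(-1) = -1947/8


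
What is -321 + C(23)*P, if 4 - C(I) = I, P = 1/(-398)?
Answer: -127739/398 ≈ -320.95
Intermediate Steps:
P = -1/398 ≈ -0.0025126
C(I) = 4 - I
-321 + C(23)*P = -321 + (4 - 1*23)*(-1/398) = -321 + (4 - 23)*(-1/398) = -321 - 19*(-1/398) = -321 + 19/398 = -127739/398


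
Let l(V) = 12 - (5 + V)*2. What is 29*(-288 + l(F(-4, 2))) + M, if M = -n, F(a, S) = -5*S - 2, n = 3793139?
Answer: -3800737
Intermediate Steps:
F(a, S) = -2 - 5*S
l(V) = 2 - 2*V (l(V) = 12 - (10 + 2*V) = 12 + (-10 - 2*V) = 2 - 2*V)
M = -3793139 (M = -1*3793139 = -3793139)
29*(-288 + l(F(-4, 2))) + M = 29*(-288 + (2 - 2*(-2 - 5*2))) - 3793139 = 29*(-288 + (2 - 2*(-2 - 10))) - 3793139 = 29*(-288 + (2 - 2*(-12))) - 3793139 = 29*(-288 + (2 + 24)) - 3793139 = 29*(-288 + 26) - 3793139 = 29*(-262) - 3793139 = -7598 - 3793139 = -3800737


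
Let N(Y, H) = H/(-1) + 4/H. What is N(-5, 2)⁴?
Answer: 0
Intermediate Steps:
N(Y, H) = -H + 4/H (N(Y, H) = H*(-1) + 4/H = -H + 4/H)
N(-5, 2)⁴ = (-1*2 + 4/2)⁴ = (-2 + 4*(½))⁴ = (-2 + 2)⁴ = 0⁴ = 0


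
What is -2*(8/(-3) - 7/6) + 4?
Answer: 35/3 ≈ 11.667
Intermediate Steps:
-2*(8/(-3) - 7/6) + 4 = -2*(8*(-⅓) - 7*⅙) + 4 = -2*(-8/3 - 7/6) + 4 = -2*(-23/6) + 4 = 23/3 + 4 = 35/3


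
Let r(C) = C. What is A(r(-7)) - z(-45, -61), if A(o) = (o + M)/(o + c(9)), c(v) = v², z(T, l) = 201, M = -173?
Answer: -7527/37 ≈ -203.43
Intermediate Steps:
A(o) = (-173 + o)/(81 + o) (A(o) = (o - 173)/(o + 9²) = (-173 + o)/(o + 81) = (-173 + o)/(81 + o))
A(r(-7)) - z(-45, -61) = (-173 - 7)/(81 - 7) - 1*201 = -180/74 - 201 = (1/74)*(-180) - 201 = -90/37 - 201 = -7527/37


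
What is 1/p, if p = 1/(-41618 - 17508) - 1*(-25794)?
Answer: 59126/1525096043 ≈ 3.8769e-5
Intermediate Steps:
p = 1525096043/59126 (p = 1/(-59126) + 25794 = -1/59126 + 25794 = 1525096043/59126 ≈ 25794.)
1/p = 1/(1525096043/59126) = 59126/1525096043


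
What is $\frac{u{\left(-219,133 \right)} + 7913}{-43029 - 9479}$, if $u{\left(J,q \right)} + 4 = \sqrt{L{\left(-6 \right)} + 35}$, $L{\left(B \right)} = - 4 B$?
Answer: $- \frac{7909}{52508} - \frac{\sqrt{59}}{52508} \approx -0.15077$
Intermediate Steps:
$u{\left(J,q \right)} = -4 + \sqrt{59}$ ($u{\left(J,q \right)} = -4 + \sqrt{\left(-4\right) \left(-6\right) + 35} = -4 + \sqrt{24 + 35} = -4 + \sqrt{59}$)
$\frac{u{\left(-219,133 \right)} + 7913}{-43029 - 9479} = \frac{\left(-4 + \sqrt{59}\right) + 7913}{-43029 - 9479} = \frac{7909 + \sqrt{59}}{-52508} = \left(7909 + \sqrt{59}\right) \left(- \frac{1}{52508}\right) = - \frac{7909}{52508} - \frac{\sqrt{59}}{52508}$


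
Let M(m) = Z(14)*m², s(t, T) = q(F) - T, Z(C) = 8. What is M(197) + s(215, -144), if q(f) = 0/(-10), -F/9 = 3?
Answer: 310616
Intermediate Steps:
F = -27 (F = -9*3 = -27)
q(f) = 0 (q(f) = 0*(-⅒) = 0)
s(t, T) = -T (s(t, T) = 0 - T = -T)
M(m) = 8*m²
M(197) + s(215, -144) = 8*197² - 1*(-144) = 8*38809 + 144 = 310472 + 144 = 310616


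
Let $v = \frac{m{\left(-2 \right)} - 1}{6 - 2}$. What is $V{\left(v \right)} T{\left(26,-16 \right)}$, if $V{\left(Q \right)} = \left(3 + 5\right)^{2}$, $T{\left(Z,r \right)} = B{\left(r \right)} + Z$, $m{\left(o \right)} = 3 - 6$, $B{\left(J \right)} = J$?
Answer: $640$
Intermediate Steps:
$m{\left(o \right)} = -3$ ($m{\left(o \right)} = 3 - 6 = -3$)
$T{\left(Z,r \right)} = Z + r$ ($T{\left(Z,r \right)} = r + Z = Z + r$)
$v = -1$ ($v = \frac{-3 - 1}{6 - 2} = - \frac{4}{4} = \left(-4\right) \frac{1}{4} = -1$)
$V{\left(Q \right)} = 64$ ($V{\left(Q \right)} = 8^{2} = 64$)
$V{\left(v \right)} T{\left(26,-16 \right)} = 64 \left(26 - 16\right) = 64 \cdot 10 = 640$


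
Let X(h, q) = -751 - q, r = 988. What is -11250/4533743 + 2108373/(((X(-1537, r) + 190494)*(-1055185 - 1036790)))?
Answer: -1483951552995463/596747486160093625 ≈ -0.0024867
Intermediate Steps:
-11250/4533743 + 2108373/(((X(-1537, r) + 190494)*(-1055185 - 1036790))) = -11250/4533743 + 2108373/((((-751 - 1*988) + 190494)*(-1055185 - 1036790))) = -11250*1/4533743 + 2108373/((((-751 - 988) + 190494)*(-2091975))) = -11250/4533743 + 2108373/(((-1739 + 190494)*(-2091975))) = -11250/4533743 + 2108373/((188755*(-2091975))) = -11250/4533743 + 2108373/(-394870741125) = -11250/4533743 + 2108373*(-1/394870741125) = -11250/4533743 - 702791/131623580375 = -1483951552995463/596747486160093625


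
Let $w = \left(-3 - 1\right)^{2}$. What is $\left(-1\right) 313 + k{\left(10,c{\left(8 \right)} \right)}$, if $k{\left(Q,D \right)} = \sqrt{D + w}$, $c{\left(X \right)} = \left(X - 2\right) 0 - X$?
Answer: $-313 + 2 \sqrt{2} \approx -310.17$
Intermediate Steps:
$w = 16$ ($w = \left(-4\right)^{2} = 16$)
$c{\left(X \right)} = - X$ ($c{\left(X \right)} = \left(-2 + X\right) 0 - X = 0 - X = - X$)
$k{\left(Q,D \right)} = \sqrt{16 + D}$ ($k{\left(Q,D \right)} = \sqrt{D + 16} = \sqrt{16 + D}$)
$\left(-1\right) 313 + k{\left(10,c{\left(8 \right)} \right)} = \left(-1\right) 313 + \sqrt{16 - 8} = -313 + \sqrt{16 - 8} = -313 + \sqrt{8} = -313 + 2 \sqrt{2}$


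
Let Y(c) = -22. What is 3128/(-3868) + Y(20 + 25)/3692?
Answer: -1454209/1785082 ≈ -0.81465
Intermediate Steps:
3128/(-3868) + Y(20 + 25)/3692 = 3128/(-3868) - 22/3692 = 3128*(-1/3868) - 22*1/3692 = -782/967 - 11/1846 = -1454209/1785082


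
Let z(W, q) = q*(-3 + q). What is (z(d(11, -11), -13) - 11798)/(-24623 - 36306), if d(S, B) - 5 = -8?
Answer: 11590/60929 ≈ 0.19022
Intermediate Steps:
d(S, B) = -3 (d(S, B) = 5 - 8 = -3)
(z(d(11, -11), -13) - 11798)/(-24623 - 36306) = (-13*(-3 - 13) - 11798)/(-24623 - 36306) = (-13*(-16) - 11798)/(-60929) = (208 - 11798)*(-1/60929) = -11590*(-1/60929) = 11590/60929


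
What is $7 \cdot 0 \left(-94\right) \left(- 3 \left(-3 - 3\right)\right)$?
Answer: $0$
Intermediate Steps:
$7 \cdot 0 \left(-94\right) \left(- 3 \left(-3 - 3\right)\right) = 0 \left(-94\right) \left(\left(-3\right) \left(-6\right)\right) = 0 \cdot 18 = 0$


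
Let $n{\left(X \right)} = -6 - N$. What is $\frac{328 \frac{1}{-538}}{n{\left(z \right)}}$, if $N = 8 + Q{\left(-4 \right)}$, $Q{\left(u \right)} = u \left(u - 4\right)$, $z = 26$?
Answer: $\frac{82}{6187} \approx 0.013254$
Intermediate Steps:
$Q{\left(u \right)} = u \left(-4 + u\right)$
$N = 40$ ($N = 8 - 4 \left(-4 - 4\right) = 8 - -32 = 8 + 32 = 40$)
$n{\left(X \right)} = -46$ ($n{\left(X \right)} = -6 - 40 = -46$)
$\frac{328 \frac{1}{-538}}{n{\left(z \right)}} = \frac{328 \frac{1}{-538}}{-46} = 328 \left(- \frac{1}{538}\right) \left(- \frac{1}{46}\right) = \left(- \frac{164}{269}\right) \left(- \frac{1}{46}\right) = \frac{82}{6187}$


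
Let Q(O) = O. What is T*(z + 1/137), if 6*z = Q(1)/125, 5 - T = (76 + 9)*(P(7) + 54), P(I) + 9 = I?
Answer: -783221/20550 ≈ -38.113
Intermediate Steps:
P(I) = -9 + I
T = -4415 (T = 5 - (76 + 9)*((-9 + 7) + 54) = 5 - 85*(-2 + 54) = 5 - 85*52 = 5 - 1*4420 = 5 - 4420 = -4415)
z = 1/750 (z = (1/125)/6 = (1*(1/125))/6 = (⅙)*(1/125) = 1/750 ≈ 0.0013333)
T*(z + 1/137) = -4415*(1/750 + 1/137) = -4415*887/102750 = -783221/20550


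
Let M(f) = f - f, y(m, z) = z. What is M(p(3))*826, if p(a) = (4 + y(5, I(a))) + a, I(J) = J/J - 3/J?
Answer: 0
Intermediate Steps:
I(J) = 1 - 3/J
p(a) = 4 + a + (-3 + a)/a (p(a) = (4 + (-3 + a)/a) + a = 4 + a + (-3 + a)/a)
M(f) = 0
M(p(3))*826 = 0*826 = 0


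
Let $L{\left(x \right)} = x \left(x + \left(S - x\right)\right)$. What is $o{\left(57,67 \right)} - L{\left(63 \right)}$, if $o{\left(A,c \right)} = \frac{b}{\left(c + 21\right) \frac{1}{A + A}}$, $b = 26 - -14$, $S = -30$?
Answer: $\frac{21360}{11} \approx 1941.8$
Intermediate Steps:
$b = 40$ ($b = 26 + 14 = 40$)
$L{\left(x \right)} = - 30 x$ ($L{\left(x \right)} = x \left(x - \left(30 + x\right)\right) = x \left(-30\right) = - 30 x$)
$o{\left(A,c \right)} = \frac{80 A}{21 + c}$ ($o{\left(A,c \right)} = \frac{40}{\left(c + 21\right) \frac{1}{A + A}} = \frac{40}{\left(21 + c\right) \frac{1}{2 A}} = \frac{40}{\frac{1}{2} \frac{1}{A} \left(21 + c\right)} = 40 \frac{2 A}{21 + c} = \frac{80 A}{21 + c}$)
$o{\left(57,67 \right)} - L{\left(63 \right)} = 80 \cdot 57 \frac{1}{21 + 67} - \left(-30\right) 63 = 80 \cdot 57 \cdot \frac{1}{88} - -1890 = 80 \cdot 57 \cdot \frac{1}{88} + 1890 = \frac{570}{11} + 1890 = \frac{21360}{11}$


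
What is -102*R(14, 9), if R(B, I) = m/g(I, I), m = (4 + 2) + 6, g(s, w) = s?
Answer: -136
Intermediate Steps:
m = 12 (m = 6 + 6 = 12)
R(B, I) = 12/I
-102*R(14, 9) = -1224/9 = -102*4/3 = -136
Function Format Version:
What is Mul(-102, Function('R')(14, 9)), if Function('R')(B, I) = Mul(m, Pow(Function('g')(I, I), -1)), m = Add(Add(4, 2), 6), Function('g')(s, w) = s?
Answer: -136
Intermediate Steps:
m = 12 (m = Add(6, 6) = 12)
Function('R')(B, I) = Mul(12, Pow(I, -1))
Mul(-102, Function('R')(14, 9)) = Mul(-102, Mul(12, Pow(9, -1))) = Mul(-102, Mul(12, Rational(1, 9))) = Mul(-102, Rational(4, 3)) = -136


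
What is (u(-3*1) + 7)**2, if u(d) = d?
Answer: 16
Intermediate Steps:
(u(-3*1) + 7)**2 = (-3*1 + 7)**2 = (-3 + 7)**2 = 4**2 = 16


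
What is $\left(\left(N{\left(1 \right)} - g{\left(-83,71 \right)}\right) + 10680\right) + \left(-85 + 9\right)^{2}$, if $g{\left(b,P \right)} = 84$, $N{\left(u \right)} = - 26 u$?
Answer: $16346$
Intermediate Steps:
$\left(\left(N{\left(1 \right)} - g{\left(-83,71 \right)}\right) + 10680\right) + \left(-85 + 9\right)^{2} = \left(\left(\left(-26\right) 1 - 84\right) + 10680\right) + \left(-85 + 9\right)^{2} = \left(\left(-26 - 84\right) + 10680\right) + \left(-76\right)^{2} = \left(-110 + 10680\right) + 5776 = 10570 + 5776 = 16346$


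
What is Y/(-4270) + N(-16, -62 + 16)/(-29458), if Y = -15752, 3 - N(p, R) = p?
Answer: 231970643/62892830 ≈ 3.6883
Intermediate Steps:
N(p, R) = 3 - p
Y/(-4270) + N(-16, -62 + 16)/(-29458) = -15752/(-4270) + (3 - 1*(-16))/(-29458) = -15752*(-1/4270) + (3 + 16)*(-1/29458) = 7876/2135 + 19*(-1/29458) = 7876/2135 - 19/29458 = 231970643/62892830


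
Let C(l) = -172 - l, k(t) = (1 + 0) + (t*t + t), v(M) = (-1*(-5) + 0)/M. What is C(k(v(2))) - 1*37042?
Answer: -148895/4 ≈ -37224.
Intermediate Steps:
v(M) = 5/M (v(M) = (5 + 0)/M = 5/M)
k(t) = 1 + t + t² (k(t) = 1 + (t² + t) = 1 + (t + t²) = 1 + t + t²)
C(k(v(2))) - 1*37042 = (-172 - (1 + 5/2 + (5/2)²)) - 1*37042 = (-172 - (1 + 5*(½) + (5*(½))²)) - 37042 = (-172 - (1 + 5/2 + (5/2)²)) - 37042 = (-172 - (1 + 5/2 + 25/4)) - 37042 = (-172 - 1*39/4) - 37042 = (-172 - 39/4) - 37042 = -727/4 - 37042 = -148895/4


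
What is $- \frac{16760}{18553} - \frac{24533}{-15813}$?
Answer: $\frac{190134869}{293378589} \approx 0.64809$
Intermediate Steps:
$- \frac{16760}{18553} - \frac{24533}{-15813} = \left(-16760\right) \frac{1}{18553} - - \frac{24533}{15813} = - \frac{16760}{18553} + \frac{24533}{15813} = \frac{190134869}{293378589}$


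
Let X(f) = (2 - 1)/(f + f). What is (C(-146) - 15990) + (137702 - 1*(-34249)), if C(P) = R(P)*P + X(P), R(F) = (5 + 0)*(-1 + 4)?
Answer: 44901131/292 ≈ 1.5377e+5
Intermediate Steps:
R(F) = 15 (R(F) = 5*3 = 15)
X(f) = 1/(2*f)
C(P) = 1/(2*P) + 15*P (C(P) = 15*P + 1/(2*P) = 1/(2*P) + 15*P)
(C(-146) - 15990) + (137702 - 1*(-34249)) = (((½)/(-146) + 15*(-146)) - 15990) + (137702 - 1*(-34249)) = (((½)*(-1/146) - 2190) - 15990) + (137702 + 34249) = ((-1/292 - 2190) - 15990) + 171951 = (-639481/292 - 15990) + 171951 = -5308561/292 + 171951 = 44901131/292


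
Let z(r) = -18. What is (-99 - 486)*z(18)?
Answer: 10530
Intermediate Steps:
(-99 - 486)*z(18) = (-99 - 486)*(-18) = -585*(-18) = 10530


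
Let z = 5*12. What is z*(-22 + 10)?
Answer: -720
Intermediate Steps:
z = 60
z*(-22 + 10) = 60*(-22 + 10) = 60*(-12) = -720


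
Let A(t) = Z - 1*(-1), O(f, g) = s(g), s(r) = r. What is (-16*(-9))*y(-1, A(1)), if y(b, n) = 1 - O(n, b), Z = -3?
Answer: 288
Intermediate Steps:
O(f, g) = g
A(t) = -2 (A(t) = -3 - 1*(-1) = -3 + 1 = -2)
y(b, n) = 1 - b
(-16*(-9))*y(-1, A(1)) = (-16*(-9))*(1 - 1*(-1)) = 144*(1 + 1) = 144*2 = 288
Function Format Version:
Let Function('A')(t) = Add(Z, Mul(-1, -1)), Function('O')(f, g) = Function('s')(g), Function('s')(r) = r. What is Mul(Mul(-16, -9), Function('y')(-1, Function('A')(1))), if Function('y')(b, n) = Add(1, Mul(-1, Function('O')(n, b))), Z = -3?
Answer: 288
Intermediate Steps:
Function('O')(f, g) = g
Function('A')(t) = -2 (Function('A')(t) = Add(-3, Mul(-1, -1)) = Add(-3, 1) = -2)
Function('y')(b, n) = Add(1, Mul(-1, b))
Mul(Mul(-16, -9), Function('y')(-1, Function('A')(1))) = Mul(Mul(-16, -9), Add(1, Mul(-1, -1))) = Mul(144, Add(1, 1)) = Mul(144, 2) = 288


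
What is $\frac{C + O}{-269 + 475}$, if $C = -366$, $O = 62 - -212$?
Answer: $- \frac{46}{103} \approx -0.4466$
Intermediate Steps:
$O = 274$ ($O = 62 + 212 = 274$)
$\frac{C + O}{-269 + 475} = \frac{-366 + 274}{-269 + 475} = - \frac{92}{206} = \left(-92\right) \frac{1}{206} = - \frac{46}{103}$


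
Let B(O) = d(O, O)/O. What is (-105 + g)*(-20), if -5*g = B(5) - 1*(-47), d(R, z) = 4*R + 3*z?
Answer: 2316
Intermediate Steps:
d(R, z) = 3*z + 4*R
B(O) = 7 (B(O) = (3*O + 4*O)/O = (7*O)/O = 7)
g = -54/5 (g = -(7 - 1*(-47))/5 = -(7 + 47)/5 = -⅕*54 = -54/5 ≈ -10.800)
(-105 + g)*(-20) = (-105 - 54/5)*(-20) = -579/5*(-20) = 2316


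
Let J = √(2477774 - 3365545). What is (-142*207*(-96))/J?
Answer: -2821824*I*√887771/887771 ≈ -2994.9*I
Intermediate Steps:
J = I*√887771 (J = √(-887771) = I*√887771 ≈ 942.22*I)
(-142*207*(-96))/J = (-142*207*(-96))/((I*√887771)) = (-29394*(-96))*(-I*√887771/887771) = 2821824*(-I*√887771/887771) = -2821824*I*√887771/887771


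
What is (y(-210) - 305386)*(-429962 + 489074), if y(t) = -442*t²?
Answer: -1170274903632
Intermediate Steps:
(y(-210) - 305386)*(-429962 + 489074) = (-442*(-210)² - 305386)*(-429962 + 489074) = (-442*44100 - 305386)*59112 = (-19492200 - 305386)*59112 = -19797586*59112 = -1170274903632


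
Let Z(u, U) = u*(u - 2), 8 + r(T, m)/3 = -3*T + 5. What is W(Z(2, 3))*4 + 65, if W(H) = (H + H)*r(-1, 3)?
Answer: 65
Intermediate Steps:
r(T, m) = -9 - 9*T (r(T, m) = -24 + 3*(-3*T + 5) = -24 + 3*(5 - 3*T) = -24 + (15 - 9*T) = -9 - 9*T)
Z(u, U) = u*(-2 + u)
W(H) = 0 (W(H) = (H + H)*(-9 - 9*(-1)) = (2*H)*(-9 + 9) = (2*H)*0 = 0)
W(Z(2, 3))*4 + 65 = 0*4 + 65 = 0 + 65 = 65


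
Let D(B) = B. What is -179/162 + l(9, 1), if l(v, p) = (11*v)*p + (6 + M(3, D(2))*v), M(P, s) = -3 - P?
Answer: 8083/162 ≈ 49.895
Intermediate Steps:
l(v, p) = 6 - 6*v + 11*p*v (l(v, p) = (11*v)*p + (6 + (-3 - 1*3)*v) = 11*p*v + (6 + (-3 - 3)*v) = 11*p*v + (6 - 6*v) = 6 - 6*v + 11*p*v)
-179/162 + l(9, 1) = -179/162 + (6 - 6*9 + 11*1*9) = -179*1/162 + (6 - 54 + 99) = -179/162 + 51 = 8083/162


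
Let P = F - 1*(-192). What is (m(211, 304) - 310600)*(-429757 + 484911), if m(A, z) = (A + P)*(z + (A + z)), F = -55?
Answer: -1411280552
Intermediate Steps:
P = 137 (P = -55 - 1*(-192) = -55 + 192 = 137)
m(A, z) = (137 + A)*(A + 2*z) (m(A, z) = (A + 137)*(z + (A + z)) = (137 + A)*(A + 2*z))
(m(211, 304) - 310600)*(-429757 + 484911) = ((211**2 + 137*211 + 274*304 + 2*211*304) - 310600)*(-429757 + 484911) = ((44521 + 28907 + 83296 + 128288) - 310600)*55154 = (285012 - 310600)*55154 = -25588*55154 = -1411280552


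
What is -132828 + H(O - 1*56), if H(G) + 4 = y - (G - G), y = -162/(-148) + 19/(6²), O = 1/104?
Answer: -176930063/1332 ≈ -1.3283e+5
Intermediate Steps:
O = 1/104 ≈ 0.0096154
y = 2161/1332 (y = -162*(-1/148) + 19/36 = 81/74 + 19*(1/36) = 81/74 + 19/36 = 2161/1332 ≈ 1.6224)
H(G) = -3167/1332 (H(G) = -4 + (2161/1332 - (G - G)) = -4 + (2161/1332 - 1*0) = -4 + (2161/1332 + 0) = -4 + 2161/1332 = -3167/1332)
-132828 + H(O - 1*56) = -132828 - 3167/1332 = -176930063/1332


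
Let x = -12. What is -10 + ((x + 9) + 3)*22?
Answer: -10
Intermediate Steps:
-10 + ((x + 9) + 3)*22 = -10 + ((-12 + 9) + 3)*22 = -10 + (-3 + 3)*22 = -10 + 0*22 = -10 + 0 = -10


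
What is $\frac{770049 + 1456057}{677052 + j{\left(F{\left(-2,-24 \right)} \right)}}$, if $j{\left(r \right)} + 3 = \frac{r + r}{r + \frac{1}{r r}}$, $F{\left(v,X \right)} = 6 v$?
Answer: $\frac{72537454}{22061643} \approx 3.2879$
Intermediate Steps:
$j{\left(r \right)} = -3 + \frac{2 r}{r + \frac{1}{r^{2}}}$ ($j{\left(r \right)} = -3 + \frac{r + r}{r + \frac{1}{r r}} = -3 + \frac{2 r}{r + \frac{1}{r^{2}}}$)
$\frac{770049 + 1456057}{677052 + j{\left(F{\left(-2,-24 \right)} \right)}} = \frac{770049 + 1456057}{677052 + \frac{-3 - \left(6 \left(-2\right)\right)^{3}}{1 + \left(6 \left(-2\right)\right)^{3}}} = \frac{2226106}{677052 + \frac{-3 - \left(-12\right)^{3}}{1 + \left(-12\right)^{3}}} = \frac{2226106}{677052 + \frac{-3 - -1728}{1 - 1728}} = \frac{2226106}{677052 + \frac{-3 + 1728}{-1727}} = \frac{2226106}{677052 - \frac{1725}{1727}} = \frac{2226106}{\frac{1169267079}{1727}} = 2226106 \cdot \frac{1727}{1169267079} = \frac{72537454}{22061643}$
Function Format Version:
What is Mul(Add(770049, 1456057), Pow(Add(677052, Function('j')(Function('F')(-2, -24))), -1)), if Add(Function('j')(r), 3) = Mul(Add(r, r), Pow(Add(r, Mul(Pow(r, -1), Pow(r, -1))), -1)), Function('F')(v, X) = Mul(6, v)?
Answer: Rational(72537454, 22061643) ≈ 3.2879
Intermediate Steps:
Function('j')(r) = Add(-3, Mul(2, r, Pow(Add(r, Pow(r, -2)), -1))) (Function('j')(r) = Add(-3, Mul(Add(r, r), Pow(Add(r, Mul(Pow(r, -1), Pow(r, -1))), -1))) = Add(-3, Mul(Mul(2, r), Pow(Add(r, Pow(r, -2)), -1))) = Add(-3, Mul(2, r, Pow(Add(r, Pow(r, -2)), -1))))
Mul(Add(770049, 1456057), Pow(Add(677052, Function('j')(Function('F')(-2, -24))), -1)) = Mul(Add(770049, 1456057), Pow(Add(677052, Mul(Pow(Add(1, Pow(Mul(6, -2), 3)), -1), Add(-3, Mul(-1, Pow(Mul(6, -2), 3))))), -1)) = Mul(2226106, Pow(Add(677052, Mul(Pow(Add(1, Pow(-12, 3)), -1), Add(-3, Mul(-1, Pow(-12, 3))))), -1)) = Mul(2226106, Pow(Add(677052, Mul(Pow(Add(1, -1728), -1), Add(-3, Mul(-1, -1728)))), -1)) = Mul(2226106, Pow(Add(677052, Mul(Pow(-1727, -1), Add(-3, 1728))), -1)) = Mul(2226106, Pow(Add(677052, Mul(Rational(-1, 1727), 1725)), -1)) = Mul(2226106, Pow(Add(677052, Rational(-1725, 1727)), -1)) = Mul(2226106, Pow(Rational(1169267079, 1727), -1)) = Mul(2226106, Rational(1727, 1169267079)) = Rational(72537454, 22061643)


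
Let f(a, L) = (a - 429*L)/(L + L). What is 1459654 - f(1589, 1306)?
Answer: 3813174933/2612 ≈ 1.4599e+6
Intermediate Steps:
f(a, L) = (a - 429*L)/(2*L) (f(a, L) = (a - 429*L)/((2*L)) = (a - 429*L)*(1/(2*L)) = (a - 429*L)/(2*L))
1459654 - f(1589, 1306) = 1459654 - (1589 - 429*1306)/(2*1306) = 1459654 - (1589 - 560274)/(2*1306) = 1459654 - (-558685)/(2*1306) = 1459654 - 1*(-558685/2612) = 1459654 + 558685/2612 = 3813174933/2612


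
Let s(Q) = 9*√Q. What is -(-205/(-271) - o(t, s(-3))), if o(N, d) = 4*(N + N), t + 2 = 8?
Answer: 12803/271 ≈ 47.244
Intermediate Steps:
t = 6 (t = -2 + 8 = 6)
o(N, d) = 8*N (o(N, d) = 4*(2*N) = 8*N)
-(-205/(-271) - o(t, s(-3))) = -(-205/(-271) - 8*6) = -(-205*(-1/271) - 1*48) = -(205/271 - 48) = -1*(-12803/271) = 12803/271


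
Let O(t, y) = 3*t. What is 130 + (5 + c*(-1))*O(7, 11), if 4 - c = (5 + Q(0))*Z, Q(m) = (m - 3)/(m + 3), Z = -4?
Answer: -185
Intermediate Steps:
Q(m) = (-3 + m)/(3 + m)
c = 20 (c = 4 - (5 + (-3 + 0)/(3 + 0))*(-4) = 4 - (5 - 3/3)*(-4) = 4 - (5 + (1/3)*(-3))*(-4) = 4 - (5 - 1)*(-4) = 4 - 4*(-4) = 4 - 1*(-16) = 4 + 16 = 20)
130 + (5 + c*(-1))*O(7, 11) = 130 + (5 + 20*(-1))*(3*7) = 130 + (5 - 20)*21 = 130 - 15*21 = 130 - 315 = -185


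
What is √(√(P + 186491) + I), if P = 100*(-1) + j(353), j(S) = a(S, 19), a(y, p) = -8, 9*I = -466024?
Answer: √(-466024 + 9*√186383)/3 ≈ 226.6*I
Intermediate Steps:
I = -466024/9 (I = (⅑)*(-466024) = -466024/9 ≈ -51780.)
j(S) = -8
P = -108 (P = 100*(-1) - 8 = -100 - 8 = -108)
√(√(P + 186491) + I) = √(√(-108 + 186491) - 466024/9) = √(√186383 - 466024/9) = √(-466024/9 + √186383)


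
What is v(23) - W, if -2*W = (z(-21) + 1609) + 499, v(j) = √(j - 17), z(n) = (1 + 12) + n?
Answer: 1050 + √6 ≈ 1052.4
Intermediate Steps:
z(n) = 13 + n
v(j) = √(-17 + j)
W = -1050 (W = -(((13 - 21) + 1609) + 499)/2 = -((-8 + 1609) + 499)/2 = -(1601 + 499)/2 = -½*2100 = -1050)
v(23) - W = √(-17 + 23) - 1*(-1050) = √6 + 1050 = 1050 + √6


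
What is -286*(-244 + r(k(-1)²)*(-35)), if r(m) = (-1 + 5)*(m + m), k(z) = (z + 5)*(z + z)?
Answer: 5194904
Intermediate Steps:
k(z) = 2*z*(5 + z) (k(z) = (5 + z)*(2*z) = 2*z*(5 + z))
r(m) = 8*m (r(m) = 4*(2*m) = 8*m)
-286*(-244 + r(k(-1)²)*(-35)) = -286*(-244 + (8*(2*(-1)*(5 - 1))²)*(-35)) = -286*(-244 + (8*(2*(-1)*4)²)*(-35)) = -286*(-244 + (8*(-8)²)*(-35)) = -286*(-244 + (8*64)*(-35)) = -286*(-244 + 512*(-35)) = -286*(-244 - 17920) = -286*(-18164) = 5194904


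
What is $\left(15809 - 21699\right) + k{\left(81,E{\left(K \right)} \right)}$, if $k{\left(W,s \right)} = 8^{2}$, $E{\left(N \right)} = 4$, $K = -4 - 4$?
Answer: $-5826$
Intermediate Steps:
$K = -8$
$k{\left(W,s \right)} = 64$
$\left(15809 - 21699\right) + k{\left(81,E{\left(K \right)} \right)} = \left(15809 - 21699\right) + 64 = -5890 + 64 = -5826$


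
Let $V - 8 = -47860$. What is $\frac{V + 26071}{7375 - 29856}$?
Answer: $\frac{21781}{22481} \approx 0.96886$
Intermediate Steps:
$V = -47852$ ($V = 8 - 47860 = -47852$)
$\frac{V + 26071}{7375 - 29856} = \frac{-47852 + 26071}{7375 - 29856} = - \frac{21781}{-22481} = \left(-21781\right) \left(- \frac{1}{22481}\right) = \frac{21781}{22481}$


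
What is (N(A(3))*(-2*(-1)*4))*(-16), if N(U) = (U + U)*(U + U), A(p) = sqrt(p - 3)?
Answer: 0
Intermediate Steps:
A(p) = sqrt(-3 + p)
N(U) = 4*U**2 (N(U) = (2*U)*(2*U) = 4*U**2)
(N(A(3))*(-2*(-1)*4))*(-16) = ((4*(sqrt(-3 + 3))**2)*(-2*(-1)*4))*(-16) = ((4*(sqrt(0))**2)*(2*4))*(-16) = ((4*0**2)*8)*(-16) = ((4*0)*8)*(-16) = (0*8)*(-16) = 0*(-16) = 0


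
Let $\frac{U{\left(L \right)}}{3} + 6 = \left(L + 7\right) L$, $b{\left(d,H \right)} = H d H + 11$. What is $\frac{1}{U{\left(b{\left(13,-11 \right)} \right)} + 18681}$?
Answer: $\frac{1}{7579095} \approx 1.3194 \cdot 10^{-7}$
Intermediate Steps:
$b{\left(d,H \right)} = 11 + d H^{2}$ ($b{\left(d,H \right)} = d H^{2} + 11 = 11 + d H^{2}$)
$U{\left(L \right)} = -18 + 3 L \left(7 + L\right)$ ($U{\left(L \right)} = -18 + 3 \left(L + 7\right) L = -18 + 3 \left(7 + L\right) L = -18 + 3 L \left(7 + L\right)$)
$\frac{1}{U{\left(b{\left(13,-11 \right)} \right)} + 18681} = \frac{1}{\left(-18 + 3 \left(11 + 13 \left(-11\right)^{2}\right)^{2} + 21 \left(11 + 13 \left(-11\right)^{2}\right)\right) + 18681} = \frac{1}{\left(-18 + 3 \left(11 + 13 \cdot 121\right)^{2} + 21 \left(11 + 13 \cdot 121\right)\right) + 18681} = \frac{1}{\left(-18 + 3 \left(11 + 1573\right)^{2} + 21 \left(11 + 1573\right)\right) + 18681} = \frac{1}{\left(-18 + 3 \cdot 1584^{2} + 21 \cdot 1584\right) + 18681} = \frac{1}{\left(-18 + 3 \cdot 2509056 + 33264\right) + 18681} = \frac{1}{\left(-18 + 7527168 + 33264\right) + 18681} = \frac{1}{7560414 + 18681} = \frac{1}{7579095}$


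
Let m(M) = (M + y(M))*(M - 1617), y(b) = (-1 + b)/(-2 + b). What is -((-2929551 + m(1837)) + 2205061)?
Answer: 117487666/367 ≈ 3.2013e+5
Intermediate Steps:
y(b) = (-1 + b)/(-2 + b)
m(M) = (-1617 + M)*(M + (-1 + M)/(-2 + M)) (m(M) = (M + (-1 + M)/(-2 + M))*(M - 1617) = (M + (-1 + M)/(-2 + M))*(-1617 + M) = (-1617 + M)*(M + (-1 + M)/(-2 + M)))
-((-2929551 + m(1837)) + 2205061) = -((-2929551 + (1617 + 1837**3 - 1618*1837**2 + 1616*1837)/(-2 + 1837)) + 2205061) = -((-2929551 + (1617 + 6199083253 - 1618*3374569 + 2968592)/1835) + 2205061) = -((-2929551 + (1617 + 6199083253 - 5460052642 + 2968592)/1835) + 2205061) = -((-2929551 + (1/1835)*742000820) + 2205061) = -((-2929551 + 148400164/367) + 2205061) = -(-926745053/367 + 2205061) = -1*(-117487666/367) = 117487666/367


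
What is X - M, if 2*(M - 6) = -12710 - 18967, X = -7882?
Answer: 15901/2 ≈ 7950.5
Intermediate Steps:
M = -31665/2 (M = 6 + (-12710 - 18967)/2 = 6 + (½)*(-31677) = 6 - 31677/2 = -31665/2 ≈ -15833.)
X - M = -7882 - 1*(-31665/2) = -7882 + 31665/2 = 15901/2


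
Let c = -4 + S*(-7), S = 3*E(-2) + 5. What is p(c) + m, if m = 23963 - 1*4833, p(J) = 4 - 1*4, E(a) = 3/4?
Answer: 19130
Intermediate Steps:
E(a) = 3/4 (E(a) = 3*(1/4) = 3/4)
S = 29/4 (S = 3*(3/4) + 5 = 9/4 + 5 = 29/4 ≈ 7.2500)
c = -219/4 (c = -4 + (29/4)*(-7) = -4 - 203/4 = -219/4 ≈ -54.750)
p(J) = 0 (p(J) = 4 - 4 = 0)
m = 19130 (m = 23963 - 4833 = 19130)
p(c) + m = 0 + 19130 = 19130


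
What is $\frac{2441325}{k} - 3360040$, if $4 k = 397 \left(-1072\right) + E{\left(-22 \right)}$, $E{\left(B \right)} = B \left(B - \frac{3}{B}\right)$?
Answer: $- \frac{476124283140}{141701} \approx -3.3601 \cdot 10^{6}$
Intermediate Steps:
$k = - \frac{425103}{4}$ ($k = \frac{397 \left(-1072\right) - \left(3 - \left(-22\right)^{2}\right)}{4} = \frac{-425584 + \left(-3 + 484\right)}{4} = \frac{-425584 + 481}{4} = \frac{1}{4} \left(-425103\right) = - \frac{425103}{4} \approx -1.0628 \cdot 10^{5}$)
$\frac{2441325}{k} - 3360040 = \frac{2441325}{- \frac{425103}{4}} - 3360040 = 2441325 \left(- \frac{4}{425103}\right) - 3360040 = - \frac{3255100}{141701} - 3360040 = - \frac{476124283140}{141701}$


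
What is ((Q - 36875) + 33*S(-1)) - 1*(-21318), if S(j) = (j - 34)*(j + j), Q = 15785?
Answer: 2538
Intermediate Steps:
S(j) = 2*j*(-34 + j) (S(j) = (-34 + j)*(2*j) = 2*j*(-34 + j))
((Q - 36875) + 33*S(-1)) - 1*(-21318) = ((15785 - 36875) + 33*(2*(-1)*(-34 - 1))) - 1*(-21318) = (-21090 + 33*(2*(-1)*(-35))) + 21318 = (-21090 + 33*70) + 21318 = (-21090 + 2310) + 21318 = -18780 + 21318 = 2538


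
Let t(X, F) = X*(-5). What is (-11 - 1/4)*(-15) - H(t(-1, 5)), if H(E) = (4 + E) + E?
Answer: 619/4 ≈ 154.75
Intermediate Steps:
t(X, F) = -5*X
H(E) = 4 + 2*E
(-11 - 1/4)*(-15) - H(t(-1, 5)) = (-11 - 1/4)*(-15) - (4 + 2*(-5*(-1))) = (-11 - 1*1/4)*(-15) - (4 + 2*5) = (-11 - 1/4)*(-15) - (4 + 10) = -45/4*(-15) - 1*14 = 675/4 - 14 = 619/4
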